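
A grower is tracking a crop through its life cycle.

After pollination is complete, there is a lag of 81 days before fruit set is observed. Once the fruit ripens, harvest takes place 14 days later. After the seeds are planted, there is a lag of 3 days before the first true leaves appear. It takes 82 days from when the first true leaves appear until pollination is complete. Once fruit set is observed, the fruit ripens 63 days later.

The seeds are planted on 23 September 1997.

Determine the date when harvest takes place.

24 May 1998

The seeds are planted: Sep 23, 1997.
The first true leaves appear: Sep 23, 1997 + 3 days = Sep 26, 1997.
Pollination is complete: Sep 26, 1997 + 82 days = Dec 17, 1997.
Fruit set is observed: Dec 17, 1997 + 81 days = Mar 8, 1998.
The fruit ripens: Mar 8, 1998 + 63 days = May 10, 1998.
Harvest takes place: May 10, 1998 + 14 days = May 24, 1998.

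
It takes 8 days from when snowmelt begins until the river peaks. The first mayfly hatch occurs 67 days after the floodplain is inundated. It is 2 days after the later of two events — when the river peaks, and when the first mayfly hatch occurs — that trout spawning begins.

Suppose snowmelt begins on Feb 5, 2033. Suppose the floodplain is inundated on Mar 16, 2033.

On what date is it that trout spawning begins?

Snowmelt begins: Feb 5, 2033.
The river peaks: Feb 5, 2033 + 8 days = Feb 13, 2033.
The floodplain is inundated: Mar 16, 2033.
The first mayfly hatch occurs: Mar 16, 2033 + 67 days = May 22, 2033.
Both prerequisites met — the river peaks (Feb 13, 2033), the first mayfly hatch occurs (May 22, 2033); the later is May 22, 2033.
Trout spawning begins: May 22, 2033 + 2 days = May 24, 2033.

May 24, 2033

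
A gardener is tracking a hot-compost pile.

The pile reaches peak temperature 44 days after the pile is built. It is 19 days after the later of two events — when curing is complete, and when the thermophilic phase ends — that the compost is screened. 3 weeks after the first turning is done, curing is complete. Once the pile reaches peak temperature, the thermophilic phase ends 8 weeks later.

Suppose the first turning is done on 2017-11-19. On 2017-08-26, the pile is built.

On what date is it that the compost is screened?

The first turning is done: Nov 19, 2017.
Curing is complete: Nov 19, 2017 + 3 weeks = Dec 10, 2017.
The pile is built: Aug 26, 2017.
The pile reaches peak temperature: Aug 26, 2017 + 44 days = Oct 9, 2017.
The thermophilic phase ends: Oct 9, 2017 + 8 weeks = Dec 4, 2017.
Both prerequisites met — curing is complete (Dec 10, 2017), the thermophilic phase ends (Dec 4, 2017); the later is Dec 10, 2017.
The compost is screened: Dec 10, 2017 + 19 days = Dec 29, 2017.

2017-12-29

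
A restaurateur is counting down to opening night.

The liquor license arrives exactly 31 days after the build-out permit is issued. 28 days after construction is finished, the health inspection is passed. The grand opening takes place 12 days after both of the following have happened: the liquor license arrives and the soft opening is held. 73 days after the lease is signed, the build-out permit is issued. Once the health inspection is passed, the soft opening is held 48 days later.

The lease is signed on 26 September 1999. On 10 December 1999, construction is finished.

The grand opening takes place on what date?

The lease is signed: Sep 26, 1999.
The build-out permit is issued: Sep 26, 1999 + 73 days = Dec 8, 1999.
The liquor license arrives: Dec 8, 1999 + 31 days = Jan 8, 2000.
Construction is finished: Dec 10, 1999.
The health inspection is passed: Dec 10, 1999 + 28 days = Jan 7, 2000.
The soft opening is held: Jan 7, 2000 + 48 days = Feb 24, 2000.
Both prerequisites met — the liquor license arrives (Jan 8, 2000), the soft opening is held (Feb 24, 2000); the later is Feb 24, 2000.
The grand opening takes place: Feb 24, 2000 + 12 days = Mar 7, 2000.

7 March 2000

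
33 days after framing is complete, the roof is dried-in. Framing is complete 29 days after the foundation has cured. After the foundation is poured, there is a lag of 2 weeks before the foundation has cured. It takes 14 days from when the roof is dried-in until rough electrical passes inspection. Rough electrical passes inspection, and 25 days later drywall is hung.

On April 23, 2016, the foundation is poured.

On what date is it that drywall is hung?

August 16, 2016

The foundation is poured: Apr 23, 2016.
The foundation has cured: Apr 23, 2016 + 2 weeks = May 7, 2016.
Framing is complete: May 7, 2016 + 29 days = Jun 5, 2016.
The roof is dried-in: Jun 5, 2016 + 33 days = Jul 8, 2016.
Rough electrical passes inspection: Jul 8, 2016 + 14 days = Jul 22, 2016.
Drywall is hung: Jul 22, 2016 + 25 days = Aug 16, 2016.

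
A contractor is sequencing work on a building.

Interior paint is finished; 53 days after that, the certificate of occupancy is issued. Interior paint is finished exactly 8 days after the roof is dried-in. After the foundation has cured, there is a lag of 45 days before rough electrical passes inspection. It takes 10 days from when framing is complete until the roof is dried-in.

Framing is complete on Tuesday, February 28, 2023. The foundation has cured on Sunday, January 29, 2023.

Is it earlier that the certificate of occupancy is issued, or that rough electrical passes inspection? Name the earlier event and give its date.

Rough electrical passes inspection — Wednesday, March 15, 2023

Framing is complete: Feb 28, 2023.
The roof is dried-in: Feb 28, 2023 + 10 days = Mar 10, 2023.
Interior paint is finished: Mar 10, 2023 + 8 days = Mar 18, 2023.
The certificate of occupancy is issued: Mar 18, 2023 + 53 days = May 10, 2023.
The foundation has cured: Jan 29, 2023.
Rough electrical passes inspection: Jan 29, 2023 + 45 days = Mar 15, 2023.
Comparing: the certificate of occupancy is issued on May 10, 2023 vs rough electrical passes inspection on Mar 15, 2023. Earlier: rough electrical passes inspection.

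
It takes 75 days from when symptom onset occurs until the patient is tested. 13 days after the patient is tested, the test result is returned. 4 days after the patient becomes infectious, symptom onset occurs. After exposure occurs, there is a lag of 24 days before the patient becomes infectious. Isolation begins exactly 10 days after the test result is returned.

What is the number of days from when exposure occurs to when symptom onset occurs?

28 days

Causal path: exposure occurs → the patient becomes infectious → symptom onset occurs.
Total delay along the path: 24 + 4 = 28 days.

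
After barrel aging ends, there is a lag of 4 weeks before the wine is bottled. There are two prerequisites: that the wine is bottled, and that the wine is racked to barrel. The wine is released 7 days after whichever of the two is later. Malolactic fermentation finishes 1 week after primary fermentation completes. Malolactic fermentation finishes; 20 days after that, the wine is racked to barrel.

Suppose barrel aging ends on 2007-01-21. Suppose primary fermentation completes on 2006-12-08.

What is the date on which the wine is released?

Barrel aging ends: Jan 21, 2007.
The wine is bottled: Jan 21, 2007 + 4 weeks = Feb 18, 2007.
Primary fermentation completes: Dec 8, 2006.
Malolactic fermentation finishes: Dec 8, 2006 + 1 week = Dec 15, 2006.
The wine is racked to barrel: Dec 15, 2006 + 20 days = Jan 4, 2007.
Both prerequisites met — the wine is bottled (Feb 18, 2007), the wine is racked to barrel (Jan 4, 2007); the later is Feb 18, 2007.
The wine is released: Feb 18, 2007 + 7 days = Feb 25, 2007.

2007-02-25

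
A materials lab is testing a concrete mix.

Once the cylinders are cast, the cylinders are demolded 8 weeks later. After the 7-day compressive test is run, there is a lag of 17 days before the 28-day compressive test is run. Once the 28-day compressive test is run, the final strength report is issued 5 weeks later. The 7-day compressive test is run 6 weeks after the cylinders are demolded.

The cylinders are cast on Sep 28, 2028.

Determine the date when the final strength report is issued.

The cylinders are cast: Sep 28, 2028.
The cylinders are demolded: Sep 28, 2028 + 8 weeks = Nov 23, 2028.
The 7-day compressive test is run: Nov 23, 2028 + 6 weeks = Jan 4, 2029.
The 28-day compressive test is run: Jan 4, 2029 + 17 days = Jan 21, 2029.
The final strength report is issued: Jan 21, 2029 + 5 weeks = Feb 25, 2029.

Feb 25, 2029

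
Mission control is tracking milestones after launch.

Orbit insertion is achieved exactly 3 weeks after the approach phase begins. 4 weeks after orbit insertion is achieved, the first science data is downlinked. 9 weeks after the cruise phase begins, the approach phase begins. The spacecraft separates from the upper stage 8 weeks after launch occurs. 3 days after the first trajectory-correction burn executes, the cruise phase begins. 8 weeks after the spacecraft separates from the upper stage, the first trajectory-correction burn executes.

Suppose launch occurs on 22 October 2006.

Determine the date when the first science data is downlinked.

6 June 2007

Launch occurs: Oct 22, 2006.
The spacecraft separates from the upper stage: Oct 22, 2006 + 8 weeks = Dec 17, 2006.
The first trajectory-correction burn executes: Dec 17, 2006 + 8 weeks = Feb 11, 2007.
The cruise phase begins: Feb 11, 2007 + 3 days = Feb 14, 2007.
The approach phase begins: Feb 14, 2007 + 9 weeks = Apr 18, 2007.
Orbit insertion is achieved: Apr 18, 2007 + 3 weeks = May 9, 2007.
The first science data is downlinked: May 9, 2007 + 4 weeks = Jun 6, 2007.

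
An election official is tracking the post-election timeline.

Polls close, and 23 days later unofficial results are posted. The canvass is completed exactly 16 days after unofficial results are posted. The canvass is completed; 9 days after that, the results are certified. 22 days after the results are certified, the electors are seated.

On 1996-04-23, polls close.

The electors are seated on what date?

Polls close: Apr 23, 1996.
Unofficial results are posted: Apr 23, 1996 + 23 days = May 16, 1996.
The canvass is completed: May 16, 1996 + 16 days = Jun 1, 1996.
The results are certified: Jun 1, 1996 + 9 days = Jun 10, 1996.
The electors are seated: Jun 10, 1996 + 22 days = Jul 2, 1996.

1996-07-02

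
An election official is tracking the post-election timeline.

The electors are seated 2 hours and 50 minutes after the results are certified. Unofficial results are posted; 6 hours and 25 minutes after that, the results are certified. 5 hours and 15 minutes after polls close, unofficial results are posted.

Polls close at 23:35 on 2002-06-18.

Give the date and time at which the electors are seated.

Polls close: 23:35 Jun 18, 2002.
Unofficial results are posted: 23:35 Jun 18, 2002 + 5h15m = 04:50 Jun 19, 2002.
The results are certified: 04:50 Jun 19, 2002 + 6h25m = 11:15 Jun 19, 2002.
The electors are seated: 11:15 Jun 19, 2002 + 2h50m = 14:05 Jun 19, 2002.

14:05 on 2002-06-19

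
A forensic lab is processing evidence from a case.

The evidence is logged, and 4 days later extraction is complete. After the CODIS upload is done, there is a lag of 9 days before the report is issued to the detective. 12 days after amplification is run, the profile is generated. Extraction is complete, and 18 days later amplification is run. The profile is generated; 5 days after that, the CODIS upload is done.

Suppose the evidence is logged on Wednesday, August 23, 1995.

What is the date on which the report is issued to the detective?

The evidence is logged: Aug 23, 1995.
Extraction is complete: Aug 23, 1995 + 4 days = Aug 27, 1995.
Amplification is run: Aug 27, 1995 + 18 days = Sep 14, 1995.
The profile is generated: Sep 14, 1995 + 12 days = Sep 26, 1995.
The CODIS upload is done: Sep 26, 1995 + 5 days = Oct 1, 1995.
The report is issued to the detective: Oct 1, 1995 + 9 days = Oct 10, 1995.

Tuesday, October 10, 1995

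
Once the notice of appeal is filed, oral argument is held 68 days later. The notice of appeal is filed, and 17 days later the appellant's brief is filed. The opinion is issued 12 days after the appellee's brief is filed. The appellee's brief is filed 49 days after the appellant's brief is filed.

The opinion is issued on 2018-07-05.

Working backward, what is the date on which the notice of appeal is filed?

2018-04-18

The opinion is issued: Jul 5, 2018.
The appellee's brief is filed: Jul 5, 2018 − 12 days = Jun 23, 2018.
The appellant's brief is filed: Jun 23, 2018 − 49 days = May 5, 2018.
The notice of appeal is filed: May 5, 2018 − 17 days = Apr 18, 2018.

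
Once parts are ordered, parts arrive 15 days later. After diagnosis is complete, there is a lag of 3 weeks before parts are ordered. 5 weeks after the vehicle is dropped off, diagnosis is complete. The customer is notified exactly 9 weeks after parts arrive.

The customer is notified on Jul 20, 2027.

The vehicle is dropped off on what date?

Mar 8, 2027

The customer is notified: Jul 20, 2027.
Parts arrive: Jul 20, 2027 − 9 weeks = May 18, 2027.
Parts are ordered: May 18, 2027 − 15 days = May 3, 2027.
Diagnosis is complete: May 3, 2027 − 3 weeks = Apr 12, 2027.
The vehicle is dropped off: Apr 12, 2027 − 5 weeks = Mar 8, 2027.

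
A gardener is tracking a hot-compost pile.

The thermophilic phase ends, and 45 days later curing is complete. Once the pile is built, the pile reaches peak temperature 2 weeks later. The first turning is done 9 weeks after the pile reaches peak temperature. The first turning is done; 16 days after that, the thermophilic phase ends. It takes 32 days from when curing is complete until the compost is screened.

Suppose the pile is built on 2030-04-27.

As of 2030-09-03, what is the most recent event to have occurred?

The thermophilic phase ends

The pile is built: Apr 27, 2030.
The pile reaches peak temperature: Apr 27, 2030 + 2 weeks = May 11, 2030.
The first turning is done: May 11, 2030 + 9 weeks = Jul 13, 2030.
The thermophilic phase ends: Jul 13, 2030 + 16 days = Jul 29, 2030.
Curing is complete: Jul 29, 2030 + 45 days = Sep 12, 2030.
The compost is screened: Sep 12, 2030 + 32 days = Oct 14, 2030.
Sep 3, 2030 falls between when the thermophilic phase ends (Jul 29, 2030) and when curing is complete (Sep 12, 2030).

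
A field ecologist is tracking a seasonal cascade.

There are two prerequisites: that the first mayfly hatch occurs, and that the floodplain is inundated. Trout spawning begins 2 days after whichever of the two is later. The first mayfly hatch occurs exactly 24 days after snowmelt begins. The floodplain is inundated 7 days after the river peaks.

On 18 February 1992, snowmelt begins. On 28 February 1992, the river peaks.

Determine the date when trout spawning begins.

15 March 1992

Snowmelt begins: Feb 18, 1992.
The first mayfly hatch occurs: Feb 18, 1992 + 24 days = Mar 13, 1992.
The river peaks: Feb 28, 1992.
The floodplain is inundated: Feb 28, 1992 + 7 days = Mar 6, 1992.
Both prerequisites met — the first mayfly hatch occurs (Mar 13, 1992), the floodplain is inundated (Mar 6, 1992); the later is Mar 13, 1992.
Trout spawning begins: Mar 13, 1992 + 2 days = Mar 15, 1992.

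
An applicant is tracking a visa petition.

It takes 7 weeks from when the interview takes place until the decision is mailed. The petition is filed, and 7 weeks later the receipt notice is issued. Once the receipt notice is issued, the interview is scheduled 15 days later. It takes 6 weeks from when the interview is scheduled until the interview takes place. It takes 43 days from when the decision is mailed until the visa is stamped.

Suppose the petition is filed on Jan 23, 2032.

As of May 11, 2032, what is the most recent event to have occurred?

The petition is filed: Jan 23, 2032.
The receipt notice is issued: Jan 23, 2032 + 7 weeks = Mar 12, 2032.
The interview is scheduled: Mar 12, 2032 + 15 days = Mar 27, 2032.
The interview takes place: Mar 27, 2032 + 6 weeks = May 8, 2032.
The decision is mailed: May 8, 2032 + 7 weeks = Jun 26, 2032.
The visa is stamped: Jun 26, 2032 + 43 days = Aug 8, 2032.
May 11, 2032 falls between when the interview takes place (May 8, 2032) and when the decision is mailed (Jun 26, 2032).

The interview takes place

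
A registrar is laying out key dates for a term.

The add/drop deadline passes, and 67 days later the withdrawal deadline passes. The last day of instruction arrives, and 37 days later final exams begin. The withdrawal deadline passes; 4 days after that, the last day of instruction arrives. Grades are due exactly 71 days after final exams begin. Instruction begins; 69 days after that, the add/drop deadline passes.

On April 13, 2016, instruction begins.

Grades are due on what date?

December 17, 2016

Instruction begins: Apr 13, 2016.
The add/drop deadline passes: Apr 13, 2016 + 69 days = Jun 21, 2016.
The withdrawal deadline passes: Jun 21, 2016 + 67 days = Aug 27, 2016.
The last day of instruction arrives: Aug 27, 2016 + 4 days = Aug 31, 2016.
Final exams begin: Aug 31, 2016 + 37 days = Oct 7, 2016.
Grades are due: Oct 7, 2016 + 71 days = Dec 17, 2016.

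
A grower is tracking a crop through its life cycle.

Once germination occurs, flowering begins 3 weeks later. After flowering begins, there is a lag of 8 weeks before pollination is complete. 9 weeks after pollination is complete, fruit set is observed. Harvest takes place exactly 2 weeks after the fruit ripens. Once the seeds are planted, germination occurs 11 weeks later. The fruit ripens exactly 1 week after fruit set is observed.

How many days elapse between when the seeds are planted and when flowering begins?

98 days

Causal path: the seeds are planted → germination occurs → flowering begins.
Total delay along the path: 11 + 3 weeks = 14 weeks = 98 days.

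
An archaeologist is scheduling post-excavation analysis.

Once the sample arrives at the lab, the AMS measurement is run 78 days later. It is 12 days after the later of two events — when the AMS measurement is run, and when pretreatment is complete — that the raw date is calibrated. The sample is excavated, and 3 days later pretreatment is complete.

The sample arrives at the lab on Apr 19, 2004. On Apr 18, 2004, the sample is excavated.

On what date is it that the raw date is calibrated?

Jul 18, 2004

The sample arrives at the lab: Apr 19, 2004.
The AMS measurement is run: Apr 19, 2004 + 78 days = Jul 6, 2004.
The sample is excavated: Apr 18, 2004.
Pretreatment is complete: Apr 18, 2004 + 3 days = Apr 21, 2004.
Both prerequisites met — the AMS measurement is run (Jul 6, 2004), pretreatment is complete (Apr 21, 2004); the later is Jul 6, 2004.
The raw date is calibrated: Jul 6, 2004 + 12 days = Jul 18, 2004.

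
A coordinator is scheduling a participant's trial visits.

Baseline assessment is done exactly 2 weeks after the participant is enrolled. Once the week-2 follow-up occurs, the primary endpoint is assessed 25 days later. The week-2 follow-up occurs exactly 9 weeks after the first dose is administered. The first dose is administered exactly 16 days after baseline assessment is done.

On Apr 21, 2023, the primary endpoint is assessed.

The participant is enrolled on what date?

The primary endpoint is assessed: Apr 21, 2023.
The week-2 follow-up occurs: Apr 21, 2023 − 25 days = Mar 27, 2023.
The first dose is administered: Mar 27, 2023 − 9 weeks = Jan 23, 2023.
Baseline assessment is done: Jan 23, 2023 − 16 days = Jan 7, 2023.
The participant is enrolled: Jan 7, 2023 − 2 weeks = Dec 24, 2022.

Dec 24, 2022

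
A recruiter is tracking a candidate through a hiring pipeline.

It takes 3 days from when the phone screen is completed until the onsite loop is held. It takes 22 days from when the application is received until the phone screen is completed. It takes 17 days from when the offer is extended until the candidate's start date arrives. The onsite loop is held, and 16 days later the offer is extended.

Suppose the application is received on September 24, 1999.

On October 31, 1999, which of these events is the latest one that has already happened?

The application is received: Sep 24, 1999.
The phone screen is completed: Sep 24, 1999 + 22 days = Oct 16, 1999.
The onsite loop is held: Oct 16, 1999 + 3 days = Oct 19, 1999.
The offer is extended: Oct 19, 1999 + 16 days = Nov 4, 1999.
The candidate's start date arrives: Nov 4, 1999 + 17 days = Nov 21, 1999.
Oct 31, 1999 falls between when the onsite loop is held (Oct 19, 1999) and when the offer is extended (Nov 4, 1999).

The onsite loop is held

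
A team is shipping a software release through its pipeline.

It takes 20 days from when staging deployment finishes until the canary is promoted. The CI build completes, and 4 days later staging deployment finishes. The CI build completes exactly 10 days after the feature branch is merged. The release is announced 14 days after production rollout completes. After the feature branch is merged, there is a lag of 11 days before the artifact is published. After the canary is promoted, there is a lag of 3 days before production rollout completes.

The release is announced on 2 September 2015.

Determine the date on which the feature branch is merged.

13 July 2015

The release is announced: Sep 2, 2015.
Production rollout completes: Sep 2, 2015 − 14 days = Aug 19, 2015.
The canary is promoted: Aug 19, 2015 − 3 days = Aug 16, 2015.
Staging deployment finishes: Aug 16, 2015 − 20 days = Jul 27, 2015.
The CI build completes: Jul 27, 2015 − 4 days = Jul 23, 2015.
The feature branch is merged: Jul 23, 2015 − 10 days = Jul 13, 2015.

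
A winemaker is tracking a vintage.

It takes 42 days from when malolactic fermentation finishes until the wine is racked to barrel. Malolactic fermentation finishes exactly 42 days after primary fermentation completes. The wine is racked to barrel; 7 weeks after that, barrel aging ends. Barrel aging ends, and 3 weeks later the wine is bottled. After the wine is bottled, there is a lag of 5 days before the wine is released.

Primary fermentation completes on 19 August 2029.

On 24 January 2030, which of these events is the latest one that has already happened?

Primary fermentation completes: Aug 19, 2029.
Malolactic fermentation finishes: Aug 19, 2029 + 42 days = Sep 30, 2029.
The wine is racked to barrel: Sep 30, 2029 + 42 days = Nov 11, 2029.
Barrel aging ends: Nov 11, 2029 + 7 weeks = Dec 30, 2029.
The wine is bottled: Dec 30, 2029 + 3 weeks = Jan 20, 2030.
The wine is released: Jan 20, 2030 + 5 days = Jan 25, 2030.
Jan 24, 2030 falls between when the wine is bottled (Jan 20, 2030) and when the wine is released (Jan 25, 2030).

The wine is bottled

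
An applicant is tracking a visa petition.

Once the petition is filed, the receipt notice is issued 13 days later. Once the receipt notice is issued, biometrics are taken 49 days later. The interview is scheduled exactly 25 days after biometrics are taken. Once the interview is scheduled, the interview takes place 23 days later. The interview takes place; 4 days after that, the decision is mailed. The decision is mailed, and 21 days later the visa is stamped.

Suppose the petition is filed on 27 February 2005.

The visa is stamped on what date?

The petition is filed: Feb 27, 2005.
The receipt notice is issued: Feb 27, 2005 + 13 days = Mar 12, 2005.
Biometrics are taken: Mar 12, 2005 + 49 days = Apr 30, 2005.
The interview is scheduled: Apr 30, 2005 + 25 days = May 25, 2005.
The interview takes place: May 25, 2005 + 23 days = Jun 17, 2005.
The decision is mailed: Jun 17, 2005 + 4 days = Jun 21, 2005.
The visa is stamped: Jun 21, 2005 + 21 days = Jul 12, 2005.

12 July 2005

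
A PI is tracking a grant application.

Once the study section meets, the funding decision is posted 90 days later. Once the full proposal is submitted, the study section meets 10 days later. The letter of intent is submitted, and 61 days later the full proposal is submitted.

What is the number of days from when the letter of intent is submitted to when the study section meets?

Causal path: the letter of intent is submitted → the full proposal is submitted → the study section meets.
Total delay along the path: 61 + 10 = 71 days.

71 days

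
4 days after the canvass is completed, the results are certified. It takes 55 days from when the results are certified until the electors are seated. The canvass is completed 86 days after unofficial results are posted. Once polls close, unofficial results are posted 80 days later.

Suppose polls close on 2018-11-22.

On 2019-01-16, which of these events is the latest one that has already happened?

Polls close

Polls close: Nov 22, 2018.
Unofficial results are posted: Nov 22, 2018 + 80 days = Feb 10, 2019.
The canvass is completed: Feb 10, 2019 + 86 days = May 7, 2019.
The results are certified: May 7, 2019 + 4 days = May 11, 2019.
The electors are seated: May 11, 2019 + 55 days = Jul 5, 2019.
Jan 16, 2019 falls between when polls close (Nov 22, 2018) and when unofficial results are posted (Feb 10, 2019).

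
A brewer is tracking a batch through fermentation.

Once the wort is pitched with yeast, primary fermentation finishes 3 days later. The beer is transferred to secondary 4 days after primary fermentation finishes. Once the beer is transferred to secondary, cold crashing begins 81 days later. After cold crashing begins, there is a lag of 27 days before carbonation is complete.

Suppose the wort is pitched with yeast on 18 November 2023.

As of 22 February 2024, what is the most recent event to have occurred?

Cold crashing begins

The wort is pitched with yeast: Nov 18, 2023.
Primary fermentation finishes: Nov 18, 2023 + 3 days = Nov 21, 2023.
The beer is transferred to secondary: Nov 21, 2023 + 4 days = Nov 25, 2023.
Cold crashing begins: Nov 25, 2023 + 81 days = Feb 14, 2024.
Carbonation is complete: Feb 14, 2024 + 27 days = Mar 12, 2024.
Feb 22, 2024 falls between when cold crashing begins (Feb 14, 2024) and when carbonation is complete (Mar 12, 2024).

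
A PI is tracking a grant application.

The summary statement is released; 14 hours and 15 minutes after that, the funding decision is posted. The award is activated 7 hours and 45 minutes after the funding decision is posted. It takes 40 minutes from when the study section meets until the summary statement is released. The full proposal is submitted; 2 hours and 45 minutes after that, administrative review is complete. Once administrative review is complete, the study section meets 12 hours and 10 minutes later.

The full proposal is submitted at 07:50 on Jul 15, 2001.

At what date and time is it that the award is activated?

21:25 on Jul 16, 2001

The full proposal is submitted: 07:50 Jul 15, 2001.
Administrative review is complete: 07:50 Jul 15, 2001 + 2h45m = 10:35 Jul 15, 2001.
The study section meets: 10:35 Jul 15, 2001 + 12h10m = 22:45 Jul 15, 2001.
The summary statement is released: 22:45 Jul 15, 2001 + 40m = 23:25 Jul 15, 2001.
The funding decision is posted: 23:25 Jul 15, 2001 + 14h15m = 13:40 Jul 16, 2001.
The award is activated: 13:40 Jul 16, 2001 + 7h45m = 21:25 Jul 16, 2001.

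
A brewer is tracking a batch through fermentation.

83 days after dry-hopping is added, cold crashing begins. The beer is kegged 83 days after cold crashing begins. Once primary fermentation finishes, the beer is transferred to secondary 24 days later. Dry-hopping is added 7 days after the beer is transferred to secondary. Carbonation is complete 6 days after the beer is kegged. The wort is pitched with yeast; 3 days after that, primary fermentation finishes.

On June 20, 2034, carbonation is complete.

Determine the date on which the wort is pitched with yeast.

Carbonation is complete: Jun 20, 2034.
The beer is kegged: Jun 20, 2034 − 6 days = Jun 14, 2034.
Cold crashing begins: Jun 14, 2034 − 83 days = Mar 23, 2034.
Dry-hopping is added: Mar 23, 2034 − 83 days = Dec 30, 2033.
The beer is transferred to secondary: Dec 30, 2033 − 7 days = Dec 23, 2033.
Primary fermentation finishes: Dec 23, 2033 − 24 days = Nov 29, 2033.
The wort is pitched with yeast: Nov 29, 2033 − 3 days = Nov 26, 2033.

November 26, 2033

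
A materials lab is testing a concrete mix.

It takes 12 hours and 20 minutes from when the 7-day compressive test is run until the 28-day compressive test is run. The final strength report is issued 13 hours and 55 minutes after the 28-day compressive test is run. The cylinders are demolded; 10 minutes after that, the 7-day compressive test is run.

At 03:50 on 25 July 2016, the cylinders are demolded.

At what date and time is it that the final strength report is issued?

06:15 on 26 July 2016

The cylinders are demolded: 03:50 Jul 25, 2016.
The 7-day compressive test is run: 03:50 Jul 25, 2016 + 10m = 04:00 Jul 25, 2016.
The 28-day compressive test is run: 04:00 Jul 25, 2016 + 12h20m = 16:20 Jul 25, 2016.
The final strength report is issued: 16:20 Jul 25, 2016 + 13h55m = 06:15 Jul 26, 2016.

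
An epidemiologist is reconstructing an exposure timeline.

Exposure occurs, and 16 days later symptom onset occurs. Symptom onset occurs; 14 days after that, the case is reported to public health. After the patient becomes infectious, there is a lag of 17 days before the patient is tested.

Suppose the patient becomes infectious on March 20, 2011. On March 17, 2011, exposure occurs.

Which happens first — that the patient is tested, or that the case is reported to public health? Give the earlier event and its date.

The patient is tested — April 6, 2011

The patient becomes infectious: Mar 20, 2011.
The patient is tested: Mar 20, 2011 + 17 days = Apr 6, 2011.
Exposure occurs: Mar 17, 2011.
Symptom onset occurs: Mar 17, 2011 + 16 days = Apr 2, 2011.
The case is reported to public health: Apr 2, 2011 + 14 days = Apr 16, 2011.
Comparing: the patient is tested on Apr 6, 2011 vs the case is reported to public health on Apr 16, 2011. Earlier: the patient is tested.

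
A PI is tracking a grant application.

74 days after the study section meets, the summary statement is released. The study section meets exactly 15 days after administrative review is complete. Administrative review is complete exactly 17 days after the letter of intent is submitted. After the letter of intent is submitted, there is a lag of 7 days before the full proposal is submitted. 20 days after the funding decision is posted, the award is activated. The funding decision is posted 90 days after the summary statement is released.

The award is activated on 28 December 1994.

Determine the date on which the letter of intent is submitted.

The award is activated: Dec 28, 1994.
The funding decision is posted: Dec 28, 1994 − 20 days = Dec 8, 1994.
The summary statement is released: Dec 8, 1994 − 90 days = Sep 9, 1994.
The study section meets: Sep 9, 1994 − 74 days = Jun 27, 1994.
Administrative review is complete: Jun 27, 1994 − 15 days = Jun 12, 1994.
The letter of intent is submitted: Jun 12, 1994 − 17 days = May 26, 1994.

26 May 1994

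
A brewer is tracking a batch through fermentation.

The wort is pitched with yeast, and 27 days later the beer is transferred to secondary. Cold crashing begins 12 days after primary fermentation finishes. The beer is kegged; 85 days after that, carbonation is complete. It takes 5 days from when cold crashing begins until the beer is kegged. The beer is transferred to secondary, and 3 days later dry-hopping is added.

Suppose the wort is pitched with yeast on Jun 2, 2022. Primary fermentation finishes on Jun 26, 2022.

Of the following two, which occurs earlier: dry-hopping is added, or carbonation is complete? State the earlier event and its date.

Dry-hopping is added — Jul 2, 2022

The wort is pitched with yeast: Jun 2, 2022.
The beer is transferred to secondary: Jun 2, 2022 + 27 days = Jun 29, 2022.
Dry-hopping is added: Jun 29, 2022 + 3 days = Jul 2, 2022.
Primary fermentation finishes: Jun 26, 2022.
Cold crashing begins: Jun 26, 2022 + 12 days = Jul 8, 2022.
The beer is kegged: Jul 8, 2022 + 5 days = Jul 13, 2022.
Carbonation is complete: Jul 13, 2022 + 85 days = Oct 6, 2022.
Comparing: dry-hopping is added on Jul 2, 2022 vs carbonation is complete on Oct 6, 2022. Earlier: dry-hopping is added.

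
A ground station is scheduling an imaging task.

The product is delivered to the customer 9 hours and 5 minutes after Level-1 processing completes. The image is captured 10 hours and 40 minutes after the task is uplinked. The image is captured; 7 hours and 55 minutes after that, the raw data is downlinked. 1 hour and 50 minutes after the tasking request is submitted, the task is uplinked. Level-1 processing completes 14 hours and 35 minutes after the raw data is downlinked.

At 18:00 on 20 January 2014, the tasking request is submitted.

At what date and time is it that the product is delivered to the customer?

The tasking request is submitted: 18:00 Jan 20, 2014.
The task is uplinked: 18:00 Jan 20, 2014 + 1h50m = 19:50 Jan 20, 2014.
The image is captured: 19:50 Jan 20, 2014 + 10h40m = 06:30 Jan 21, 2014.
The raw data is downlinked: 06:30 Jan 21, 2014 + 7h55m = 14:25 Jan 21, 2014.
Level-1 processing completes: 14:25 Jan 21, 2014 + 14h35m = 05:00 Jan 22, 2014.
The product is delivered to the customer: 05:00 Jan 22, 2014 + 9h05m = 14:05 Jan 22, 2014.

14:05 on 22 January 2014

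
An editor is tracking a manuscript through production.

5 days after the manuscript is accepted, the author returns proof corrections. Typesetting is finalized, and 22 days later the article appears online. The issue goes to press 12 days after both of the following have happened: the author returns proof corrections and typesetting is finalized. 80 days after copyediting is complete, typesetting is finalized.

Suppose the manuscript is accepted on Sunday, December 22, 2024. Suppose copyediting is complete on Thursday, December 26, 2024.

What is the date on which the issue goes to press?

Friday, March 28, 2025

The manuscript is accepted: Dec 22, 2024.
The author returns proof corrections: Dec 22, 2024 + 5 days = Dec 27, 2024.
Copyediting is complete: Dec 26, 2024.
Typesetting is finalized: Dec 26, 2024 + 80 days = Mar 16, 2025.
Both prerequisites met — the author returns proof corrections (Dec 27, 2024), typesetting is finalized (Mar 16, 2025); the later is Mar 16, 2025.
The issue goes to press: Mar 16, 2025 + 12 days = Mar 28, 2025.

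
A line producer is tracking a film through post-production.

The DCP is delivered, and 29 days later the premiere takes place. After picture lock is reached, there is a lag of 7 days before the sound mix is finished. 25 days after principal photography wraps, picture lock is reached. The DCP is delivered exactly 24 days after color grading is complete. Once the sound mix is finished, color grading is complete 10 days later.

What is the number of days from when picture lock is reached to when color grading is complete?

17 days

Causal path: picture lock is reached → the sound mix is finished → color grading is complete.
Total delay along the path: 7 + 10 = 17 days.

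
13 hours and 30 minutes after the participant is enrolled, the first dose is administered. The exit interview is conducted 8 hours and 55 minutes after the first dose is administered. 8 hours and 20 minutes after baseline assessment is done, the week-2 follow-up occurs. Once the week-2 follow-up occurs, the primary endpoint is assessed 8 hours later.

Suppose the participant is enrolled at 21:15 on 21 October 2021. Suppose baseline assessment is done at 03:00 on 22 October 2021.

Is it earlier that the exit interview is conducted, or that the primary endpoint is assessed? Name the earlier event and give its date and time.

The primary endpoint is assessed — 19:20 on 22 October 2021

The participant is enrolled: 21:15 Oct 21, 2021.
The first dose is administered: 21:15 Oct 21, 2021 + 13h30m = 10:45 Oct 22, 2021.
The exit interview is conducted: 10:45 Oct 22, 2021 + 8h55m = 19:40 Oct 22, 2021.
Baseline assessment is done: 03:00 Oct 22, 2021.
The week-2 follow-up occurs: 03:00 Oct 22, 2021 + 8h20m = 11:20 Oct 22, 2021.
The primary endpoint is assessed: 11:20 Oct 22, 2021 + 8h = 19:20 Oct 22, 2021.
Comparing: the exit interview is conducted at 19:40 Oct 22, 2021 vs the primary endpoint is assessed at 19:20 Oct 22, 2021. Earlier: the primary endpoint is assessed.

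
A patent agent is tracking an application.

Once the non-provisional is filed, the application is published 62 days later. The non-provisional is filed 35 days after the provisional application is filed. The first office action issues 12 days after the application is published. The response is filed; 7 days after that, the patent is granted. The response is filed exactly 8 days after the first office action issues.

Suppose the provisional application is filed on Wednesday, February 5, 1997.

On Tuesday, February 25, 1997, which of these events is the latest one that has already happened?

The provisional application is filed: Feb 5, 1997.
The non-provisional is filed: Feb 5, 1997 + 35 days = Mar 12, 1997.
The application is published: Mar 12, 1997 + 62 days = May 13, 1997.
The first office action issues: May 13, 1997 + 12 days = May 25, 1997.
The response is filed: May 25, 1997 + 8 days = Jun 2, 1997.
The patent is granted: Jun 2, 1997 + 7 days = Jun 9, 1997.
Feb 25, 1997 falls between when the provisional application is filed (Feb 5, 1997) and when the non-provisional is filed (Mar 12, 1997).

The provisional application is filed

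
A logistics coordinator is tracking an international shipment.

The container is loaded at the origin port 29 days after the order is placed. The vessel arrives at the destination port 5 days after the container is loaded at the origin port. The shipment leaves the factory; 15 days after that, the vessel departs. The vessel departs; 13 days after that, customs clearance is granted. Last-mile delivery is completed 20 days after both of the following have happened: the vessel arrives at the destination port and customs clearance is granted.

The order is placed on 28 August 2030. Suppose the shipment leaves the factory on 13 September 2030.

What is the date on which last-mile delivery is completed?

31 October 2030

The order is placed: Aug 28, 2030.
The container is loaded at the origin port: Aug 28, 2030 + 29 days = Sep 26, 2030.
The vessel arrives at the destination port: Sep 26, 2030 + 5 days = Oct 1, 2030.
The shipment leaves the factory: Sep 13, 2030.
The vessel departs: Sep 13, 2030 + 15 days = Sep 28, 2030.
Customs clearance is granted: Sep 28, 2030 + 13 days = Oct 11, 2030.
Both prerequisites met — the vessel arrives at the destination port (Oct 1, 2030), customs clearance is granted (Oct 11, 2030); the later is Oct 11, 2030.
Last-mile delivery is completed: Oct 11, 2030 + 20 days = Oct 31, 2030.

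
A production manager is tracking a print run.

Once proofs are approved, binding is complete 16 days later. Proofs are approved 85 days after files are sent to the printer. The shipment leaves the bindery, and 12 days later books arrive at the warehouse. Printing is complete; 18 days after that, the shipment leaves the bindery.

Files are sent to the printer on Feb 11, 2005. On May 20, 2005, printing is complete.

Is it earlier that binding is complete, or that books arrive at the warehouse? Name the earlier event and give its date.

Binding is complete — May 23, 2005

Files are sent to the printer: Feb 11, 2005.
Proofs are approved: Feb 11, 2005 + 85 days = May 7, 2005.
Binding is complete: May 7, 2005 + 16 days = May 23, 2005.
Printing is complete: May 20, 2005.
The shipment leaves the bindery: May 20, 2005 + 18 days = Jun 7, 2005.
Books arrive at the warehouse: Jun 7, 2005 + 12 days = Jun 19, 2005.
Comparing: binding is complete on May 23, 2005 vs books arrive at the warehouse on Jun 19, 2005. Earlier: binding is complete.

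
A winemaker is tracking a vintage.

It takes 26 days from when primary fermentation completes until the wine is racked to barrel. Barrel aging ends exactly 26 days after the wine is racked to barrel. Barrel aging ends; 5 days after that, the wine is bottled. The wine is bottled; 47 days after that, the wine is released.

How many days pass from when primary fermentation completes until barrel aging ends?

52 days

Causal path: primary fermentation completes → the wine is racked to barrel → barrel aging ends.
Total delay along the path: 26 + 26 = 52 days.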